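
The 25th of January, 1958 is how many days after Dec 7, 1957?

49

Dec 7, 1957 → Jan 7, 1958: 31 days (December has 31).
Jan 7, 1958 → Jan 25, 1958: 18 days.
Total: 49 days.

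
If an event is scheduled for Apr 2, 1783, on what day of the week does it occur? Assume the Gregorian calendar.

Doomsday rule: the anchor day for the 1700s is Sunday. For year 83: 83÷12 = 6 r 11, and 11÷4 = 2, so 6+11+2 = 19.
Sunday + 19 ≡ Friday — that's 1783's doomsday.
In April the doomsday date is Apr 4.
Apr 2 is 2 days before Apr 4; 2 mod 7 = 2, so Friday − 2 = Wednesday.

Wednesday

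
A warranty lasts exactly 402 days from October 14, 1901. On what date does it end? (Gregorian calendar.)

+365 (one year) → Oct 14, 1902 (37 left).
Oct has 31 days: +18 → Nov 1, 1902 (19 left).
+19 → Nov 20, 1902.

November 20, 1902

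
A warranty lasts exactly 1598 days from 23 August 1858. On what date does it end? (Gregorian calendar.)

January 7, 1863

+365 (one year) → Aug 23, 1859 (1233 left).
+366 (one year; includes Feb 29, 1860) → Aug 23, 1860 (867 left).
+365 (one year) → Aug 23, 1861 (502 left).
+365 (one year) → Aug 23, 1862 (137 left).
Aug has 31 days: +9 → Sep 1, 1862 (128 left).
Sep has 30 days: +30 → Oct 1, 1862 (98 left).
Oct has 31 days: +31 → Nov 1, 1862 (67 left).
Nov has 30 days: +30 → Dec 1, 1862 (37 left).
Dec has 31 days: +31 → Jan 1, 1863 (6 left).
+6 → Jan 7, 1863.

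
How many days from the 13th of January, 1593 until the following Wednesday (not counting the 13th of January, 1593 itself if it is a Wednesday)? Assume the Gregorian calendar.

7

Jan 13, 1593 is a Wednesday.
From Wednesday to the next Wednesday is 7 days.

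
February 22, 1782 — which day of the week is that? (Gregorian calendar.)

Friday

Doomsday rule: the anchor day for the 1700s is Sunday. For year 82: 82÷12 = 6 r 10, and 10÷4 = 2, so 6+10+2 = 18.
Sunday + 18 ≡ Thursday — that's 1782's doomsday.
In February the doomsday date is Feb 28 (1782 is not a leap year).
Feb 22 is 6 days before Feb 28; 6 mod 7 = 6, so Thursday − 6 = Friday.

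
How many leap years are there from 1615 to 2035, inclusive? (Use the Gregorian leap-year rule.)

Multiples of 4 in [1615,2035]: 105.
Of those, multiples of 100: 4 (not leap unless ÷400).
Multiples of 400: 1.
Leap years = 105 − 4 + 1 = 102.

102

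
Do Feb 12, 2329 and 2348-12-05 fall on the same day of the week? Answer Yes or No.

No

From Feb 12, 2329 to Dec 5, 2348 is 7236 days.
7236 mod 7 = 5, so they are different weekdays.
(Feb 12, 2329 is a Tuesday; Dec 5, 2348 is a Sunday.)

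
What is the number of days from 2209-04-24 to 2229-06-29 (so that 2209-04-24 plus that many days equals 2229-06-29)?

7371

Apr 24, 2209 → Apr 24, 2210: 365 days.
Apr 24, 2210 → Apr 24, 2211: 365 days.
Apr 24, 2211 → Apr 24, 2212: 366 days (Feb 29, 2212 is in that span).
Apr 24, 2212 → Apr 24, 2213: 365 days.
Apr 24, 2213 → Apr 24, 2214: 365 days.
Apr 24, 2214 → Apr 24, 2215: 365 days.
Apr 24, 2215 → Apr 24, 2216: 366 days (Feb 29, 2216 is in that span).
Apr 24, 2216 → Apr 24, 2217: 365 days.
Apr 24, 2217 → Apr 24, 2218: 365 days.
Apr 24, 2218 → Apr 24, 2219: 365 days.
Apr 24, 2219 → Apr 24, 2220: 366 days (Feb 29, 2220 is in that span).
Apr 24, 2220 → Apr 24, 2221: 365 days.
Apr 24, 2221 → Apr 24, 2222: 365 days.
Apr 24, 2222 → Apr 24, 2223: 365 days.
Apr 24, 2223 → Apr 24, 2224: 366 days (Feb 29, 2224 is in that span).
Apr 24, 2224 → Apr 24, 2225: 365 days.
Apr 24, 2225 → Apr 24, 2226: 365 days.
Apr 24, 2226 → Apr 24, 2227: 365 days.
Apr 24, 2227 → Apr 24, 2228: 366 days (Feb 29, 2228 is in that span).
Apr 24, 2228 → Apr 24, 2229: 365 days.
Apr 24, 2229 → May 24, 2229: 30 days (April has 30).
May 24, 2229 → Jun 24, 2229: 31 days (May has 31).
Jun 24, 2229 → Jun 29, 2229: 5 days.
Total: 7371 days.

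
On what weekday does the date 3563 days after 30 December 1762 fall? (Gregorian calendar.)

Dec 30, 1762 is a Thursday.
3563 mod 7 = 0, so 3563 days after a Thursday is Thursday + 0 = Thursday.

Thursday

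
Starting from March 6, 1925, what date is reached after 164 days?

August 17, 1925

Mar has 31 days: +26 → Apr 1, 1925 (138 left).
Apr has 30 days: +30 → May 1, 1925 (108 left).
May has 31 days: +31 → Jun 1, 1925 (77 left).
Jun has 30 days: +30 → Jul 1, 1925 (47 left).
Jul has 31 days: +31 → Aug 1, 1925 (16 left).
+16 → Aug 17, 1925.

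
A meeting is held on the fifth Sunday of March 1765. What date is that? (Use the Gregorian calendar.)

March 31, 1765

March 1, 1765 is a Friday.
The first Sunday is therefore March 3 (2 days later).
The fifth Sunday is 3 + 4×7 = March 31.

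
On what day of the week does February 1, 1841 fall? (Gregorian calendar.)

Monday

Doomsday rule: the anchor day for the 1800s is Friday. For year 41: 41÷12 = 3 r 5, and 5÷4 = 1, so 3+5+1 = 9.
Friday + 9 ≡ Sunday — that's 1841's doomsday.
In February the doomsday date is Feb 28 (1841 is not a leap year).
Feb 1 is 27 days before Feb 28; 27 mod 7 = 6, so Sunday − 6 = Monday.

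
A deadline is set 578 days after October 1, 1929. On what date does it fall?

+365 (one year) → Oct 1, 1930 (213 left).
Oct has 31 days: +31 → Nov 1, 1930 (182 left).
Nov has 30 days: +30 → Dec 1, 1930 (152 left).
Dec has 31 days: +31 → Jan 1, 1931 (121 left).
Jan has 31 days: +31 → Feb 1, 1931 (90 left).
Feb has 28 days: +28 → Mar 1, 1931 (62 left).
Mar has 31 days: +31 → Apr 1, 1931 (31 left).
Apr has 30 days: +30 → May 1, 1931 (1 left).
+1 → May 2, 1931.

May 2, 1931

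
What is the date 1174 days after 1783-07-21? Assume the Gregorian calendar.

October 7, 1786

+366 (one year; includes Feb 29, 1784) → Jul 21, 1784 (808 left).
+365 (one year) → Jul 21, 1785 (443 left).
+365 (one year) → Jul 21, 1786 (78 left).
Jul has 31 days: +11 → Aug 1, 1786 (67 left).
Aug has 31 days: +31 → Sep 1, 1786 (36 left).
Sep has 30 days: +30 → Oct 1, 1786 (6 left).
+6 → Oct 7, 1786.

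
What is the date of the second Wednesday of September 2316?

September 13, 2316

September 1, 2316 is a Friday.
The first Wednesday is therefore September 6 (5 days later).
The second Wednesday is 6 + 1×7 = September 13.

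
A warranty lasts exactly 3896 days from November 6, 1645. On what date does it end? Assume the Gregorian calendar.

July 7, 1656

+365 (one year) → Nov 6, 1646 (3531 left).
+365 (one year) → Nov 6, 1647 (3166 left).
+366 (one year; includes Feb 29, 1648) → Nov 6, 1648 (2800 left).
+365 (one year) → Nov 6, 1649 (2435 left).
+365 (one year) → Nov 6, 1650 (2070 left).
+365 (one year) → Nov 6, 1651 (1705 left).
+366 (one year; includes Feb 29, 1652) → Nov 6, 1652 (1339 left).
+365 (one year) → Nov 6, 1653 (974 left).
+365 (one year) → Nov 6, 1654 (609 left).
+365 (one year) → Nov 6, 1655 (244 left).
Nov has 30 days: +25 → Dec 1, 1655 (219 left).
Dec has 31 days: +31 → Jan 1, 1656 (188 left).
Jan has 31 days: +31 → Feb 1, 1656 (157 left).
Feb has 29 days: +29 → Mar 1, 1656 (128 left).
Mar has 31 days: +31 → Apr 1, 1656 (97 left).
Apr has 30 days: +30 → May 1, 1656 (67 left).
May has 31 days: +31 → Jun 1, 1656 (36 left).
Jun has 30 days: +30 → Jul 1, 1656 (6 left).
+6 → Jul 7, 1656.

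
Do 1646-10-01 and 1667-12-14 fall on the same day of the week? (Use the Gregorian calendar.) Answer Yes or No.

No

From Oct 1, 1646 to Dec 14, 1667 is 7744 days.
7744 mod 7 = 2, so they are different weekdays.
(Oct 1, 1646 is a Monday; Dec 14, 1667 is a Wednesday.)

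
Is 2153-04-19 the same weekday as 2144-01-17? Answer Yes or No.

From Jan 17, 2144 to Apr 19, 2153 is 3380 days.
3380 mod 7 = 6, so they are different weekdays.
(Jan 17, 2144 is a Friday; Apr 19, 2153 is a Thursday.)

No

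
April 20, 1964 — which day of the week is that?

Monday

Doomsday rule: the anchor day for the 1900s is Wednesday. For year 64: 64÷12 = 5 r 4, and 4÷4 = 1, so 5+4+1 = 10.
Wednesday + 10 ≡ Saturday — that's 1964's doomsday.
In April the doomsday date is Apr 4.
Apr 20 is 16 days after Apr 4; 16 mod 7 = 2, so Saturday + 2 = Monday.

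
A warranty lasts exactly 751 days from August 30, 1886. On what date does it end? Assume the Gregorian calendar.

September 19, 1888

+365 (one year) → Aug 30, 1887 (386 left).
Aug has 31 days: +2 → Sep 1, 1887 (384 left).
Sep has 30 days: +30 → Oct 1, 1887 (354 left).
Oct has 31 days: +31 → Nov 1, 1887 (323 left).
Nov has 30 days: +30 → Dec 1, 1887 (293 left).
Dec has 31 days: +31 → Jan 1, 1888 (262 left).
Jan has 31 days: +31 → Feb 1, 1888 (231 left).
Feb has 29 days: +29 → Mar 1, 1888 (202 left).
Mar has 31 days: +31 → Apr 1, 1888 (171 left).
Apr has 30 days: +30 → May 1, 1888 (141 left).
May has 31 days: +31 → Jun 1, 1888 (110 left).
Jun has 30 days: +30 → Jul 1, 1888 (80 left).
Jul has 31 days: +31 → Aug 1, 1888 (49 left).
Aug has 31 days: +31 → Sep 1, 1888 (18 left).
+18 → Sep 19, 1888.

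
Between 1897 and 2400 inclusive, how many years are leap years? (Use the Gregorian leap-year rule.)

122

Multiples of 4 in [1897,2400]: 126.
Of those, multiples of 100: 6 (not leap unless ÷400).
Multiples of 400: 2.
Leap years = 126 − 6 + 2 = 122.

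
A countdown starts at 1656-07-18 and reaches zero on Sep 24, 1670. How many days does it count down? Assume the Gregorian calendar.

Jul 18, 1656 → Jul 18, 1657: 365 days.
Jul 18, 1657 → Jul 18, 1658: 365 days.
Jul 18, 1658 → Jul 18, 1659: 365 days.
Jul 18, 1659 → Jul 18, 1660: 366 days (Feb 29, 1660 is in that span).
Jul 18, 1660 → Jul 18, 1661: 365 days.
Jul 18, 1661 → Jul 18, 1662: 365 days.
Jul 18, 1662 → Jul 18, 1663: 365 days.
Jul 18, 1663 → Jul 18, 1664: 366 days (Feb 29, 1664 is in that span).
Jul 18, 1664 → Jul 18, 1665: 365 days.
Jul 18, 1665 → Jul 18, 1666: 365 days.
Jul 18, 1666 → Jul 18, 1667: 365 days.
Jul 18, 1667 → Jul 18, 1668: 366 days (Feb 29, 1668 is in that span).
Jul 18, 1668 → Jul 18, 1669: 365 days.
Jul 18, 1669 → Jul 18, 1670: 365 days.
Jul 18, 1670 → Aug 18, 1670: 31 days (July has 31).
Aug 18, 1670 → Sep 18, 1670: 31 days (August has 31).
Sep 18, 1670 → Sep 24, 1670: 6 days.
Total: 5181 days.

5181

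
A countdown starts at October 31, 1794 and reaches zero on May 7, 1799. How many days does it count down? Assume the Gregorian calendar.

1649

Oct 31, 1794 → Oct 31, 1795: 365 days.
Oct 31, 1795 → Oct 31, 1796: 366 days (Feb 29, 1796 is in that span).
Oct 31, 1796 → Oct 31, 1797: 365 days.
Oct 31, 1797 → Oct 31, 1798: 365 days.
Oct 31, 1798 → Nov 30, 1798: 30 days (October has 31).
Nov 30, 1798 → Dec 30, 1798: 30 days (November has 30).
Dec 30, 1798 → Jan 30, 1799: 31 days (December has 31).
Jan 30, 1799 → Feb 28, 1799: 29 days (January has 31).
Feb 28, 1799 → Mar 28, 1799: 28 days (February has 28).
Mar 28, 1799 → Apr 28, 1799: 31 days (March has 31).
Apr 28, 1799 → May 7, 1799: 9 days.
Total: 1649 days.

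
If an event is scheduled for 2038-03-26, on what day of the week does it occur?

Friday

January 1, 2038 is a Friday.
Jan 1, 2038 → Feb 1, 2038: 31 days (January has 31).
Feb 1, 2038 → Mar 1, 2038: 28 days (February has 28).
Mar 1, 2038 → Mar 26, 2038: 25 days.
Total: 84 days.
84 mod 7 = 0, so Friday + 0 = Friday.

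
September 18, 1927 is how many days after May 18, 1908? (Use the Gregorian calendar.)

7062

May 18, 1908 → May 18, 1909: 365 days.
May 18, 1909 → May 18, 1910: 365 days.
May 18, 1910 → May 18, 1911: 365 days.
May 18, 1911 → May 18, 1912: 366 days (Feb 29, 1912 is in that span).
May 18, 1912 → May 18, 1913: 365 days.
May 18, 1913 → May 18, 1914: 365 days.
May 18, 1914 → May 18, 1915: 365 days.
May 18, 1915 → May 18, 1916: 366 days (Feb 29, 1916 is in that span).
May 18, 1916 → May 18, 1917: 365 days.
May 18, 1917 → May 18, 1918: 365 days.
May 18, 1918 → May 18, 1919: 365 days.
May 18, 1919 → May 18, 1920: 366 days (Feb 29, 1920 is in that span).
May 18, 1920 → May 18, 1921: 365 days.
May 18, 1921 → May 18, 1922: 365 days.
May 18, 1922 → May 18, 1923: 365 days.
May 18, 1923 → May 18, 1924: 366 days (Feb 29, 1924 is in that span).
May 18, 1924 → May 18, 1925: 365 days.
May 18, 1925 → May 18, 1926: 365 days.
May 18, 1926 → May 18, 1927: 365 days.
May 18, 1927 → Jun 18, 1927: 31 days (May has 31).
Jun 18, 1927 → Jul 18, 1927: 30 days (June has 30).
Jul 18, 1927 → Aug 18, 1927: 31 days (July has 31).
Aug 18, 1927 → Sep 18, 1927: 31 days.
Total: 7062 days.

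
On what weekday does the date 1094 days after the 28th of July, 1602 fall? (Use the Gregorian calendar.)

Jul 28, 1602 is a Sunday.
1094 mod 7 = 2, so 1094 days after a Sunday is Sunday + 2 = Tuesday.

Tuesday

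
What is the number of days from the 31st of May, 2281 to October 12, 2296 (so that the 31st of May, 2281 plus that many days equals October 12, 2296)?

May 31, 2281 → May 31, 2282: 365 days.
May 31, 2282 → May 31, 2283: 365 days.
May 31, 2283 → May 31, 2284: 366 days (Feb 29, 2284 is in that span).
May 31, 2284 → May 31, 2285: 365 days.
May 31, 2285 → May 31, 2286: 365 days.
May 31, 2286 → May 31, 2287: 365 days.
May 31, 2287 → May 31, 2288: 366 days (Feb 29, 2288 is in that span).
May 31, 2288 → May 31, 2289: 365 days.
May 31, 2289 → May 31, 2290: 365 days.
May 31, 2290 → May 31, 2291: 365 days.
May 31, 2291 → May 31, 2292: 366 days (Feb 29, 2292 is in that span).
May 31, 2292 → May 31, 2293: 365 days.
May 31, 2293 → May 31, 2294: 365 days.
May 31, 2294 → May 31, 2295: 365 days.
May 31, 2295 → May 31, 2296: 366 days (Feb 29, 2296 is in that span).
May 31, 2296 → Jun 30, 2296: 30 days (May has 31).
Jun 30, 2296 → Jul 30, 2296: 30 days (June has 30).
Jul 30, 2296 → Aug 30, 2296: 31 days (July has 31).
Aug 30, 2296 → Sep 30, 2296: 31 days (August has 31).
Sep 30, 2296 → Oct 12, 2296: 12 days.
Total: 5613 days.

5613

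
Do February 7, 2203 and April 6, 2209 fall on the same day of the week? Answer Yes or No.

No

From Feb 7, 2203 to Apr 6, 2209 is 2250 days.
2250 mod 7 = 3, so they are different weekdays.
(Feb 7, 2203 is a Monday; Apr 6, 2209 is a Thursday.)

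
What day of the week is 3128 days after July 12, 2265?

Tuesday

First find the weekday of Jul 12, 2265. Doomsday rule: the anchor day for the 2200s is Friday. For year 65: 65÷12 = 5 r 5, and 5÷4 = 1, so 5+5+1 = 11.
Friday + 11 ≡ Tuesday — that's 2265's doomsday.
In July the doomsday date is Jul 11.
Jul 12 is 1 day after Jul 11; 1 mod 7 = 1, so Tuesday + 1 = Wednesday.
3128 mod 7 = 6, so 3128 days after a Wednesday is Wednesday + 6 = Tuesday.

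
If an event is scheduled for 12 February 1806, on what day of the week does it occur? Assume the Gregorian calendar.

Wednesday

January 1, 1806 is a Wednesday.
Jan 1, 1806 → Feb 1, 1806: 31 days (January has 31).
Feb 1, 1806 → Feb 12, 1806: 11 days.
Total: 42 days.
42 mod 7 = 0, so Wednesday + 0 = Wednesday.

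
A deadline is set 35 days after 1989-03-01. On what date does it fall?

April 5, 1989

Mar has 31 days: +31 → Apr 1, 1989 (4 left).
+4 → Apr 5, 1989.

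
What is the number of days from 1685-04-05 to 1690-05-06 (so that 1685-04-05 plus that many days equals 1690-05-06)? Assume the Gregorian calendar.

Apr 5, 1685 → Apr 5, 1686: 365 days.
Apr 5, 1686 → Apr 5, 1687: 365 days.
Apr 5, 1687 → Apr 5, 1688: 366 days (Feb 29, 1688 is in that span).
Apr 5, 1688 → Apr 5, 1689: 365 days.
Apr 5, 1689 → May 5, 1689: 30 days (April has 30).
May 5, 1689 → Jun 5, 1689: 31 days (May has 31).
Jun 5, 1689 → Jul 5, 1689: 30 days (June has 30).
Jul 5, 1689 → Aug 5, 1689: 31 days (July has 31).
Aug 5, 1689 → Sep 5, 1689: 31 days (August has 31).
Sep 5, 1689 → Oct 5, 1689: 30 days (September has 30).
Oct 5, 1689 → Nov 5, 1689: 31 days (October has 31).
Nov 5, 1689 → Dec 5, 1689: 30 days (November has 30).
Dec 5, 1689 → Jan 5, 1690: 31 days (December has 31).
Jan 5, 1690 → Feb 5, 1690: 31 days (January has 31).
Feb 5, 1690 → Mar 5, 1690: 28 days (February has 28).
Mar 5, 1690 → Apr 5, 1690: 31 days (March has 31).
Apr 5, 1690 → May 5, 1690: 30 days (April has 30).
May 5, 1690 → May 6, 1690: 1 days.
Total: 1857 days.

1857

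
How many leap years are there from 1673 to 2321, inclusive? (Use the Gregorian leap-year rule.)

156

Multiples of 4 in [1673,2321]: 162.
Of those, multiples of 100: 7 (not leap unless ÷400).
Multiples of 400: 1.
Leap years = 162 − 7 + 1 = 156.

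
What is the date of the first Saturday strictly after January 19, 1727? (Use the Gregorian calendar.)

January 25, 1727

Jan 19, 1727 is a Sunday.
From Sunday to the next Saturday is 6 days.
Jan 19, 1727 + 6 = Jan 25, 1727.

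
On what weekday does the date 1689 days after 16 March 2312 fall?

Monday

First find the weekday of Mar 16, 2312. Doomsday rule: the anchor day for the 2300s is Wednesday. For year 12: 12÷12 = 1 r 0, and 0÷4 = 0, so 1+0+0 = 1.
Wednesday + 1 ≡ Thursday — that's 2312's doomsday.
In March the doomsday date is Mar 14.
Mar 16 is 2 days after Mar 14; 2 mod 7 = 2, so Thursday + 2 = Saturday.
1689 mod 7 = 2, so 1689 days after a Saturday is Saturday + 2 = Monday.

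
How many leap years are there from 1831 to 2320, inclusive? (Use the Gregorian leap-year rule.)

119

Multiples of 4 in [1831,2320]: 123.
Of those, multiples of 100: 5 (not leap unless ÷400).
Multiples of 400: 1.
Leap years = 123 − 5 + 1 = 119.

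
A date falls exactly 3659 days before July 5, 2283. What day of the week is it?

First find the weekday of Jul 5, 2283. Doomsday rule: the anchor day for the 2200s is Friday. For year 83: 83÷12 = 6 r 11, and 11÷4 = 2, so 6+11+2 = 19.
Friday + 19 ≡ Wednesday — that's 2283's doomsday.
In July the doomsday date is Jul 11.
Jul 5 is 6 days before Jul 11; 6 mod 7 = 6, so Wednesday − 6 = Thursday.
3659 mod 7 = 5, so 3659 days before a Thursday is Thursday − 5 = Saturday.

Saturday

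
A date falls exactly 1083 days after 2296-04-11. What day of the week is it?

Apr 11, 2296 is a Saturday.
1083 mod 7 = 5, so 1083 days after a Saturday is Saturday + 5 = Thursday.

Thursday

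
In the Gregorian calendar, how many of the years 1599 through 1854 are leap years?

Multiples of 4 in [1599,1854]: 64.
Of those, multiples of 100: 3 (not leap unless ÷400).
Multiples of 400: 1.
Leap years = 64 − 3 + 1 = 62.

62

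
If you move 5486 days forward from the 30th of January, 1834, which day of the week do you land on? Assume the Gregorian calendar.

Tuesday

First find the weekday of Jan 30, 1834. Doomsday rule: the anchor day for the 1800s is Friday. For year 34: 34÷12 = 2 r 10, and 10÷4 = 2, so 2+10+2 = 14.
Friday + 14 ≡ Friday — that's 1834's doomsday.
In January the doomsday date is Jan 3 (1834 is not a leap year).
Jan 30 is 27 days after Jan 3; 27 mod 7 = 6, so Friday + 6 = Thursday.
5486 mod 7 = 5, so 5486 days after a Thursday is Thursday + 5 = Tuesday.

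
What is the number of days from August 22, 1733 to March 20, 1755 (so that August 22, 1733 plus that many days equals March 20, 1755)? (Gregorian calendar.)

7880

Aug 22, 1733 → Aug 22, 1734: 365 days.
Aug 22, 1734 → Aug 22, 1735: 365 days.
Aug 22, 1735 → Aug 22, 1736: 366 days (Feb 29, 1736 is in that span).
Aug 22, 1736 → Aug 22, 1737: 365 days.
Aug 22, 1737 → Aug 22, 1738: 365 days.
Aug 22, 1738 → Aug 22, 1739: 365 days.
Aug 22, 1739 → Aug 22, 1740: 366 days (Feb 29, 1740 is in that span).
Aug 22, 1740 → Aug 22, 1741: 365 days.
Aug 22, 1741 → Aug 22, 1742: 365 days.
Aug 22, 1742 → Aug 22, 1743: 365 days.
Aug 22, 1743 → Aug 22, 1744: 366 days (Feb 29, 1744 is in that span).
Aug 22, 1744 → Aug 22, 1745: 365 days.
Aug 22, 1745 → Aug 22, 1746: 365 days.
Aug 22, 1746 → Aug 22, 1747: 365 days.
Aug 22, 1747 → Aug 22, 1748: 366 days (Feb 29, 1748 is in that span).
Aug 22, 1748 → Aug 22, 1749: 365 days.
Aug 22, 1749 → Aug 22, 1750: 365 days.
Aug 22, 1750 → Aug 22, 1751: 365 days.
Aug 22, 1751 → Aug 22, 1752: 366 days (Feb 29, 1752 is in that span).
Aug 22, 1752 → Aug 22, 1753: 365 days.
Aug 22, 1753 → Aug 22, 1754: 365 days.
Aug 22, 1754 → Sep 22, 1754: 31 days (August has 31).
Sep 22, 1754 → Oct 22, 1754: 30 days (September has 30).
Oct 22, 1754 → Nov 22, 1754: 31 days (October has 31).
Nov 22, 1754 → Dec 22, 1754: 30 days (November has 30).
Dec 22, 1754 → Jan 22, 1755: 31 days (December has 31).
Jan 22, 1755 → Feb 22, 1755: 31 days (January has 31).
Feb 22, 1755 → Mar 20, 1755: 26 days.
Total: 7880 days.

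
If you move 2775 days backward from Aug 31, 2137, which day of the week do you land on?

Wednesday

First find the weekday of Aug 31, 2137. Doomsday rule: the anchor day for the 2100s is Sunday. For year 37: 37÷12 = 3 r 1, and 1÷4 = 0, so 3+1+0 = 4.
Sunday + 4 ≡ Thursday — that's 2137's doomsday.
In August the doomsday date is Aug 8.
Aug 31 is 23 days after Aug 8; 23 mod 7 = 2, so Thursday + 2 = Saturday.
2775 mod 7 = 3, so 2775 days before a Saturday is Saturday − 3 = Wednesday.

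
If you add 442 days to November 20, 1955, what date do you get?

+366 (one year; includes Feb 29, 1956) → Nov 20, 1956 (76 left).
Nov has 30 days: +11 → Dec 1, 1956 (65 left).
Dec has 31 days: +31 → Jan 1, 1957 (34 left).
Jan has 31 days: +31 → Feb 1, 1957 (3 left).
+3 → Feb 4, 1957.

February 4, 1957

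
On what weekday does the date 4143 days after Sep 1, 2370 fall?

First find the weekday of Sep 1, 2370. Doomsday rule: the anchor day for the 2300s is Wednesday. For year 70: 70÷12 = 5 r 10, and 10÷4 = 2, so 5+10+2 = 17.
Wednesday + 17 ≡ Saturday — that's 2370's doomsday.
In September the doomsday date is Sep 5.
Sep 1 is 4 days before Sep 5; 4 mod 7 = 4, so Saturday − 4 = Tuesday.
4143 mod 7 = 6, so 4143 days after a Tuesday is Tuesday + 6 = Monday.

Monday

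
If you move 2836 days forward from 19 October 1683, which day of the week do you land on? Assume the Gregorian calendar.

Wednesday

First find the weekday of Oct 19, 1683. Doomsday rule: the anchor day for the 1600s is Tuesday. For year 83: 83÷12 = 6 r 11, and 11÷4 = 2, so 6+11+2 = 19.
Tuesday + 19 ≡ Sunday — that's 1683's doomsday.
In October the doomsday date is Oct 10.
Oct 19 is 9 days after Oct 10; 9 mod 7 = 2, so Sunday + 2 = Tuesday.
2836 mod 7 = 1, so 2836 days after a Tuesday is Tuesday + 1 = Wednesday.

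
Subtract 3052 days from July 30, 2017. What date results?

March 22, 2009

−365 (one year) → Jul 30, 2016 (2687 left).
−366 (one year; includes Feb 29, 2016) → Jul 30, 2015 (2321 left).
−365 (one year) → Jul 30, 2014 (1956 left).
−365 (one year) → Jul 30, 2013 (1591 left).
−365 (one year) → Jul 30, 2012 (1226 left).
−366 (one year; includes Feb 29, 2012) → Jul 30, 2011 (860 left).
−365 (one year) → Jul 30, 2010 (495 left).
−365 (one year) → Jul 30, 2009 (130 left).
−30 → Jun 30, 2009 (end of Jun, 30 days; 100 left).
−30 → May 31, 2009 (end of May, 31 days; 70 left).
−31 → Apr 30, 2009 (end of Apr, 30 days; 39 left).
−30 → Mar 31, 2009 (end of Mar, 31 days; 9 left).
−9 → Mar 22, 2009.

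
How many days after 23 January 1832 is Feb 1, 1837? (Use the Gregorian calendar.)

Jan 23, 1832 → Jan 23, 1833: 366 days (Feb 29, 1832 is in that span).
Jan 23, 1833 → Jan 23, 1834: 365 days.
Jan 23, 1834 → Jan 23, 1835: 365 days.
Jan 23, 1835 → Jan 23, 1836: 365 days.
Jan 23, 1836 → Feb 23, 1836: 31 days (January has 31).
Feb 23, 1836 → Mar 23, 1836: 29 days (February has 29).
Mar 23, 1836 → Apr 23, 1836: 31 days (March has 31).
Apr 23, 1836 → May 23, 1836: 30 days (April has 30).
May 23, 1836 → Jun 23, 1836: 31 days (May has 31).
Jun 23, 1836 → Jul 23, 1836: 30 days (June has 30).
Jul 23, 1836 → Aug 23, 1836: 31 days (July has 31).
Aug 23, 1836 → Sep 23, 1836: 31 days (August has 31).
Sep 23, 1836 → Oct 23, 1836: 30 days (September has 30).
Oct 23, 1836 → Nov 23, 1836: 31 days (October has 31).
Nov 23, 1836 → Dec 23, 1836: 30 days (November has 30).
Dec 23, 1836 → Jan 23, 1837: 31 days (December has 31).
Jan 23, 1837 → Feb 1, 1837: 9 days.
Total: 1836 days.

1836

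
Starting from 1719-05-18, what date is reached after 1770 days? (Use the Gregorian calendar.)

March 22, 1724

+366 (one year; includes Feb 29, 1720) → May 18, 1720 (1404 left).
+365 (one year) → May 18, 1721 (1039 left).
+365 (one year) → May 18, 1722 (674 left).
+365 (one year) → May 18, 1723 (309 left).
May has 31 days: +14 → Jun 1, 1723 (295 left).
Jun has 30 days: +30 → Jul 1, 1723 (265 left).
Jul has 31 days: +31 → Aug 1, 1723 (234 left).
Aug has 31 days: +31 → Sep 1, 1723 (203 left).
Sep has 30 days: +30 → Oct 1, 1723 (173 left).
Oct has 31 days: +31 → Nov 1, 1723 (142 left).
Nov has 30 days: +30 → Dec 1, 1723 (112 left).
Dec has 31 days: +31 → Jan 1, 1724 (81 left).
Jan has 31 days: +31 → Feb 1, 1724 (50 left).
Feb has 29 days: +29 → Mar 1, 1724 (21 left).
+21 → Mar 22, 1724.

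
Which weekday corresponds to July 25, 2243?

Doomsday rule: the anchor day for the 2200s is Friday. For year 43: 43÷12 = 3 r 7, and 7÷4 = 1, so 3+7+1 = 11.
Friday + 11 ≡ Tuesday — that's 2243's doomsday.
In July the doomsday date is Jul 11.
Jul 25 is 14 days after Jul 11; 14 mod 7 = 0, so Tuesday + 0 = Tuesday.

Tuesday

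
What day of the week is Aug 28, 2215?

Doomsday rule: the anchor day for the 2200s is Friday. For year 15: 15÷12 = 1 r 3, and 3÷4 = 0, so 1+3+0 = 4.
Friday + 4 ≡ Tuesday — that's 2215's doomsday.
In August the doomsday date is Aug 8.
Aug 28 is 20 days after Aug 8; 20 mod 7 = 6, so Tuesday + 6 = Monday.

Monday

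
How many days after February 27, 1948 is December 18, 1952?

1756

Feb 27, 1948 → Feb 27, 1949: 366 days (Feb 29, 1948 is in that span).
Feb 27, 1949 → Feb 27, 1950: 365 days.
Feb 27, 1950 → Feb 27, 1951: 365 days.
Feb 27, 1951 → Feb 27, 1952: 365 days.
Feb 27, 1952 → Mar 27, 1952: 29 days (February has 29).
Mar 27, 1952 → Apr 27, 1952: 31 days (March has 31).
Apr 27, 1952 → May 27, 1952: 30 days (April has 30).
May 27, 1952 → Jun 27, 1952: 31 days (May has 31).
Jun 27, 1952 → Jul 27, 1952: 30 days (June has 30).
Jul 27, 1952 → Aug 27, 1952: 31 days (July has 31).
Aug 27, 1952 → Sep 27, 1952: 31 days (August has 31).
Sep 27, 1952 → Oct 27, 1952: 30 days (September has 30).
Oct 27, 1952 → Nov 27, 1952: 31 days (October has 31).
Nov 27, 1952 → Dec 18, 1952: 21 days.
Total: 1756 days.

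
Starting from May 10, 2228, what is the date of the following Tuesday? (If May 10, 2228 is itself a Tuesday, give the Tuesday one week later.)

May 13, 2228

May 10, 2228 is a Saturday.
From Saturday to the next Tuesday is 3 days.
May 10, 2228 + 3 = May 13, 2228.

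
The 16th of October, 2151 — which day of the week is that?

Saturday

Doomsday rule: the anchor day for the 2100s is Sunday. For year 51: 51÷12 = 4 r 3, and 3÷4 = 0, so 4+3+0 = 7.
Sunday + 7 ≡ Sunday — that's 2151's doomsday.
In October the doomsday date is Oct 10.
Oct 16 is 6 days after Oct 10; 6 mod 7 = 6, so Sunday + 6 = Saturday.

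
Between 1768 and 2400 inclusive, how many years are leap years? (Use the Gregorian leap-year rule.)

154

Multiples of 4 in [1768,2400]: 159.
Of those, multiples of 100: 7 (not leap unless ÷400).
Multiples of 400: 2.
Leap years = 159 − 7 + 2 = 154.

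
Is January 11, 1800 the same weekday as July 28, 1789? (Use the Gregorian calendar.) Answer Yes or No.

No

From Jul 28, 1789 to Jan 11, 1800 is 3819 days.
3819 mod 7 = 4, so they are different weekdays.
(Jul 28, 1789 is a Tuesday; Jan 11, 1800 is a Saturday.)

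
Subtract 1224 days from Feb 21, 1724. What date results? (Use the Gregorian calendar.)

−365 (one year) → Feb 21, 1723 (859 left).
−365 (one year) → Feb 21, 1722 (494 left).
−365 (one year) → Feb 21, 1721 (129 left).
−21 → Jan 31, 1721 (end of Jan, 31 days; 108 left).
−31 → Dec 31, 1720 (end of Dec, 31 days; 77 left).
−31 → Nov 30, 1720 (end of Nov, 30 days; 46 left).
−30 → Oct 31, 1720 (end of Oct, 31 days; 16 left).
−16 → Oct 15, 1720.

October 15, 1720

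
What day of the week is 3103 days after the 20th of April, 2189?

Wednesday

First find the weekday of Apr 20, 2189. Doomsday rule: the anchor day for the 2100s is Sunday. For year 89: 89÷12 = 7 r 5, and 5÷4 = 1, so 7+5+1 = 13.
Sunday + 13 ≡ Saturday — that's 2189's doomsday.
In April the doomsday date is Apr 4.
Apr 20 is 16 days after Apr 4; 16 mod 7 = 2, so Saturday + 2 = Monday.
3103 mod 7 = 2, so 3103 days after a Monday is Monday + 2 = Wednesday.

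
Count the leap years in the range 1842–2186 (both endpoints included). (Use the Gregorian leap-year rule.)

Multiples of 4 in [1842,2186]: 86.
Of those, multiples of 100: 3 (not leap unless ÷400).
Multiples of 400: 1.
Leap years = 86 − 3 + 1 = 84.

84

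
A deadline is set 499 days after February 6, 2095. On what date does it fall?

+365 (one year) → Feb 6, 2096 (134 left).
Feb has 29 days: +24 → Mar 1, 2096 (110 left).
Mar has 31 days: +31 → Apr 1, 2096 (79 left).
Apr has 30 days: +30 → May 1, 2096 (49 left).
May has 31 days: +31 → Jun 1, 2096 (18 left).
+18 → Jun 19, 2096.

June 19, 2096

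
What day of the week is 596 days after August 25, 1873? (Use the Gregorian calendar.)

Tuesday

First find the weekday of Aug 25, 1873. Doomsday rule: the anchor day for the 1800s is Friday. For year 73: 73÷12 = 6 r 1, and 1÷4 = 0, so 6+1+0 = 7.
Friday + 7 ≡ Friday — that's 1873's doomsday.
In August the doomsday date is Aug 8.
Aug 25 is 17 days after Aug 8; 17 mod 7 = 3, so Friday + 3 = Monday.
596 mod 7 = 1, so 596 days after a Monday is Monday + 1 = Tuesday.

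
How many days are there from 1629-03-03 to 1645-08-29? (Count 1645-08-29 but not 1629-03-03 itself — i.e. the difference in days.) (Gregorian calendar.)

Mar 3, 1629 → Mar 3, 1630: 365 days.
Mar 3, 1630 → Mar 3, 1631: 365 days.
Mar 3, 1631 → Mar 3, 1632: 366 days (Feb 29, 1632 is in that span).
Mar 3, 1632 → Mar 3, 1633: 365 days.
Mar 3, 1633 → Mar 3, 1634: 365 days.
Mar 3, 1634 → Mar 3, 1635: 365 days.
Mar 3, 1635 → Mar 3, 1636: 366 days (Feb 29, 1636 is in that span).
Mar 3, 1636 → Mar 3, 1637: 365 days.
Mar 3, 1637 → Mar 3, 1638: 365 days.
Mar 3, 1638 → Mar 3, 1639: 365 days.
Mar 3, 1639 → Mar 3, 1640: 366 days (Feb 29, 1640 is in that span).
Mar 3, 1640 → Mar 3, 1641: 365 days.
Mar 3, 1641 → Mar 3, 1642: 365 days.
Mar 3, 1642 → Mar 3, 1643: 365 days.
Mar 3, 1643 → Mar 3, 1644: 366 days (Feb 29, 1644 is in that span).
Mar 3, 1644 → Mar 3, 1645: 365 days.
Mar 3, 1645 → Apr 3, 1645: 31 days (March has 31).
Apr 3, 1645 → May 3, 1645: 30 days (April has 30).
May 3, 1645 → Jun 3, 1645: 31 days (May has 31).
Jun 3, 1645 → Jul 3, 1645: 30 days (June has 30).
Jul 3, 1645 → Aug 3, 1645: 31 days (July has 31).
Aug 3, 1645 → Aug 29, 1645: 26 days.
Total: 6023 days.

6023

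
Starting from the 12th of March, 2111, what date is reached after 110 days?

June 30, 2111

Mar has 31 days: +20 → Apr 1, 2111 (90 left).
Apr has 30 days: +30 → May 1, 2111 (60 left).
May has 31 days: +31 → Jun 1, 2111 (29 left).
+29 → Jun 30, 2111.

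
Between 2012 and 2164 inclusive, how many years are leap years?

38

Multiples of 4 in [2012,2164]: 39.
Of those, multiples of 100: 1 (not leap unless ÷400).
Multiples of 400: 0.
Leap years = 39 − 1 + 0 = 38.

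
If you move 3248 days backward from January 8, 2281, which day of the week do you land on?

Saturday

First find the weekday of Jan 8, 2281. Doomsday rule: the anchor day for the 2200s is Friday. For year 81: 81÷12 = 6 r 9, and 9÷4 = 2, so 6+9+2 = 17.
Friday + 17 ≡ Monday — that's 2281's doomsday.
In January the doomsday date is Jan 3 (2281 is not a leap year).
Jan 8 is 5 days after Jan 3; 5 mod 7 = 5, so Monday + 5 = Saturday.
3248 mod 7 = 0, so 3248 days before a Saturday is Saturday − 0 = Saturday.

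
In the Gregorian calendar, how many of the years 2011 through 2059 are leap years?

Multiples of 4 in [2011,2059]: 12.
Of those, multiples of 100: 0 (not leap unless ÷400).
Multiples of 400: 0.
Leap years = 12 − 0 + 0 = 12.

12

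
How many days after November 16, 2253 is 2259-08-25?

Nov 16, 2253 → Nov 16, 2254: 365 days.
Nov 16, 2254 → Nov 16, 2255: 365 days.
Nov 16, 2255 → Nov 16, 2256: 366 days (Feb 29, 2256 is in that span).
Nov 16, 2256 → Nov 16, 2257: 365 days.
Nov 16, 2257 → Nov 16, 2258: 365 days.
Nov 16, 2258 → Dec 16, 2258: 30 days (November has 30).
Dec 16, 2258 → Jan 16, 2259: 31 days (December has 31).
Jan 16, 2259 → Feb 16, 2259: 31 days (January has 31).
Feb 16, 2259 → Mar 16, 2259: 28 days (February has 28).
Mar 16, 2259 → Apr 16, 2259: 31 days (March has 31).
Apr 16, 2259 → May 16, 2259: 30 days (April has 30).
May 16, 2259 → Jun 16, 2259: 31 days (May has 31).
Jun 16, 2259 → Jul 16, 2259: 30 days (June has 30).
Jul 16, 2259 → Aug 16, 2259: 31 days (July has 31).
Aug 16, 2259 → Aug 25, 2259: 9 days.
Total: 2108 days.

2108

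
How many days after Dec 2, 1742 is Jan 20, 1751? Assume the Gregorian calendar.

2971

Dec 2, 1742 → Dec 2, 1743: 365 days.
Dec 2, 1743 → Dec 2, 1744: 366 days (Feb 29, 1744 is in that span).
Dec 2, 1744 → Dec 2, 1745: 365 days.
Dec 2, 1745 → Dec 2, 1746: 365 days.
Dec 2, 1746 → Dec 2, 1747: 365 days.
Dec 2, 1747 → Dec 2, 1748: 366 days (Feb 29, 1748 is in that span).
Dec 2, 1748 → Dec 2, 1749: 365 days.
Dec 2, 1749 → Dec 2, 1750: 365 days.
Dec 2, 1750 → Jan 2, 1751: 31 days (December has 31).
Jan 2, 1751 → Jan 20, 1751: 18 days.
Total: 2971 days.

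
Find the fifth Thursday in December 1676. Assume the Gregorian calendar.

December 1, 1676 is a Tuesday.
The first Thursday is therefore December 3 (2 days later).
The fifth Thursday is 3 + 4×7 = December 31.

December 31, 1676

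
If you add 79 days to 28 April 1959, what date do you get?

Apr has 30 days: +3 → May 1, 1959 (76 left).
May has 31 days: +31 → Jun 1, 1959 (45 left).
Jun has 30 days: +30 → Jul 1, 1959 (15 left).
+15 → Jul 16, 1959.

July 16, 1959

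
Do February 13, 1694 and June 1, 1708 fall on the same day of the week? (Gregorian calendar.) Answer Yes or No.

From Feb 13, 1694 to Jun 1, 1708 is 5221 days.
5221 mod 7 = 6, so they are different weekdays.
(Feb 13, 1694 is a Saturday; Jun 1, 1708 is a Friday.)

No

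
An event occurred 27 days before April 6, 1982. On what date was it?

March 10, 1982

−6 → Mar 31, 1982 (end of Mar, 31 days; 21 left).
−21 → Mar 10, 1982.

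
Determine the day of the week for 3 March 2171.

Doomsday rule: the anchor day for the 2100s is Sunday. For year 71: 71÷12 = 5 r 11, and 11÷4 = 2, so 5+11+2 = 18.
Sunday + 18 ≡ Thursday — that's 2171's doomsday.
In March the doomsday date is Mar 14.
Mar 3 is 11 days before Mar 14; 11 mod 7 = 4, so Thursday − 4 = Sunday.

Sunday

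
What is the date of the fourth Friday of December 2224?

December 24, 2224

December 1, 2224 is a Wednesday.
The first Friday is therefore December 3 (2 days later).
The fourth Friday is 3 + 3×7 = December 24.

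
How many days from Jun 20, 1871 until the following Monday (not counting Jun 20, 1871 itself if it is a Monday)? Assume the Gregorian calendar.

6

Jun 20, 1871 is a Tuesday.
From Tuesday to the next Monday is 6 days.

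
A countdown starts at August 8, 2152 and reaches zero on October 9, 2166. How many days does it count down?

Aug 8, 2152 → Aug 8, 2153: 365 days.
Aug 8, 2153 → Aug 8, 2154: 365 days.
Aug 8, 2154 → Aug 8, 2155: 365 days.
Aug 8, 2155 → Aug 8, 2156: 366 days (Feb 29, 2156 is in that span).
Aug 8, 2156 → Aug 8, 2157: 365 days.
Aug 8, 2157 → Aug 8, 2158: 365 days.
Aug 8, 2158 → Aug 8, 2159: 365 days.
Aug 8, 2159 → Aug 8, 2160: 366 days (Feb 29, 2160 is in that span).
Aug 8, 2160 → Aug 8, 2161: 365 days.
Aug 8, 2161 → Aug 8, 2162: 365 days.
Aug 8, 2162 → Aug 8, 2163: 365 days.
Aug 8, 2163 → Aug 8, 2164: 366 days (Feb 29, 2164 is in that span).
Aug 8, 2164 → Aug 8, 2165: 365 days.
Aug 8, 2165 → Aug 8, 2166: 365 days.
Aug 8, 2166 → Sep 8, 2166: 31 days (August has 31).
Sep 8, 2166 → Oct 8, 2166: 30 days (September has 30).
Oct 8, 2166 → Oct 9, 2166: 1 days.
Total: 5175 days.

5175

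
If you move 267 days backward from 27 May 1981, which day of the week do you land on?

Tuesday

May 27, 1981 is a Wednesday.
267 mod 7 = 1, so 267 days before a Wednesday is Wednesday − 1 = Tuesday.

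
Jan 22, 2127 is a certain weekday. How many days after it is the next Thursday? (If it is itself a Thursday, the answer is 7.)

Jan 22, 2127 is a Wednesday.
From Wednesday to the next Thursday is 1 day.

1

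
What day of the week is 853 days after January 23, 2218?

First find the weekday of Jan 23, 2218. Doomsday rule: the anchor day for the 2200s is Friday. For year 18: 18÷12 = 1 r 6, and 6÷4 = 1, so 1+6+1 = 8.
Friday + 8 ≡ Saturday — that's 2218's doomsday.
In January the doomsday date is Jan 3 (2218 is not a leap year).
Jan 23 is 20 days after Jan 3; 20 mod 7 = 6, so Saturday + 6 = Friday.
853 mod 7 = 6, so 853 days after a Friday is Friday + 6 = Thursday.

Thursday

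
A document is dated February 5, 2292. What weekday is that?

Doomsday rule: the anchor day for the 2200s is Friday. For year 92: 92÷12 = 7 r 8, and 8÷4 = 2, so 7+8+2 = 17.
Friday + 17 ≡ Monday — that's 2292's doomsday.
In February the doomsday date is Feb 29 (2292 is a leap year (divisible by 4)).
Feb 5 is 24 days before Feb 29; 24 mod 7 = 3, so Monday − 3 = Friday.

Friday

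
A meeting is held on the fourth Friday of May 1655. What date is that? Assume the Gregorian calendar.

May 28, 1655

May 1, 1655 is a Saturday.
The first Friday is therefore May 7 (6 days later).
The fourth Friday is 7 + 3×7 = May 28.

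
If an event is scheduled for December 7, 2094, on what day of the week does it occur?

Tuesday

Doomsday rule: the anchor day for the 2000s is Tuesday. For year 94: 94÷12 = 7 r 10, and 10÷4 = 2, so 7+10+2 = 19.
Tuesday + 19 ≡ Sunday — that's 2094's doomsday.
In December the doomsday date is Dec 12.
Dec 7 is 5 days before Dec 12; 5 mod 7 = 5, so Sunday − 5 = Tuesday.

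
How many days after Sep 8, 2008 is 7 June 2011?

1002

Sep 8, 2008 → Sep 8, 2009: 365 days.
Sep 8, 2009 → Sep 8, 2010: 365 days.
Sep 8, 2010 → Oct 8, 2010: 30 days (September has 30).
Oct 8, 2010 → Nov 8, 2010: 31 days (October has 31).
Nov 8, 2010 → Dec 8, 2010: 30 days (November has 30).
Dec 8, 2010 → Jan 8, 2011: 31 days (December has 31).
Jan 8, 2011 → Feb 8, 2011: 31 days (January has 31).
Feb 8, 2011 → Mar 8, 2011: 28 days (February has 28).
Mar 8, 2011 → Apr 8, 2011: 31 days (March has 31).
Apr 8, 2011 → May 8, 2011: 30 days (April has 30).
May 8, 2011 → Jun 7, 2011: 30 days.
Total: 1002 days.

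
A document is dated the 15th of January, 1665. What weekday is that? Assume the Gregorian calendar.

Thursday

Doomsday rule: the anchor day for the 1600s is Tuesday. For year 65: 65÷12 = 5 r 5, and 5÷4 = 1, so 5+5+1 = 11.
Tuesday + 11 ≡ Saturday — that's 1665's doomsday.
In January the doomsday date is Jan 3 (1665 is not a leap year).
Jan 15 is 12 days after Jan 3; 12 mod 7 = 5, so Saturday + 5 = Thursday.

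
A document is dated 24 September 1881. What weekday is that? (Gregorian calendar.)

Doomsday rule: the anchor day for the 1800s is Friday. For year 81: 81÷12 = 6 r 9, and 9÷4 = 2, so 6+9+2 = 17.
Friday + 17 ≡ Monday — that's 1881's doomsday.
In September the doomsday date is Sep 5.
Sep 24 is 19 days after Sep 5; 19 mod 7 = 5, so Monday + 5 = Saturday.

Saturday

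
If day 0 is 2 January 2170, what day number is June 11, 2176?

Jan 2, 2170 → Jan 2, 2171: 365 days.
Jan 2, 2171 → Jan 2, 2172: 365 days.
Jan 2, 2172 → Jan 2, 2173: 366 days (Feb 29, 2172 is in that span).
Jan 2, 2173 → Jan 2, 2174: 365 days.
Jan 2, 2174 → Jan 2, 2175: 365 days.
Jan 2, 2175 → Jan 2, 2176: 365 days.
Jan 2, 2176 → Feb 2, 2176: 31 days (January has 31).
Feb 2, 2176 → Mar 2, 2176: 29 days (February has 29).
Mar 2, 2176 → Apr 2, 2176: 31 days (March has 31).
Apr 2, 2176 → May 2, 2176: 30 days (April has 30).
May 2, 2176 → Jun 2, 2176: 31 days (May has 31).
Jun 2, 2176 → Jun 11, 2176: 9 days.
Total: 2352 days.

2352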